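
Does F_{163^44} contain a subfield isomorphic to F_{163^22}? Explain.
Yes: F_{163^22} is a subfield of F_{163^44}

F_{p^m} embeds in F_{p^n} iff m | n (since F_{p^n} is the splitting field of x^(p^n) - x, and F_{p^m} ⊂ F_{p^n} forces p^n to be a power of p^m, i.e. m | n; conversely if m | n then every root of x^(p^m) - x is a root of x^(p^n) - x). Here 22 | 44 (since 44 = 2·22), so F_{163^22} is a subfield of F_{163^44}, and [F_{163^44} : F_{163^22}] = 44/22 = 2.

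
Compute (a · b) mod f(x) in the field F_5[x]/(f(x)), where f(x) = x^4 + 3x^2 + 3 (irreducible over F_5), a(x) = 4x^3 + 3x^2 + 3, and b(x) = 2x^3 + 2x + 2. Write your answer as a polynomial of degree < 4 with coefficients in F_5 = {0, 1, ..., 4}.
a · b ≡ 2x^3 + 3x + 4 (mod f(x))

Multiply in F_5[x]: a(x)·b(x) = (4x^3 + 3x^2 + 3)·(2x^3 + 2x + 2) = 3x^6 + x^5 + 3x^4 + x^2 + x + 1. This has degree ≥ 4, so divide by f(x) over F_5: 3x^6 + x^5 + 3x^4 + x^2 + x + 1 = (3x^2 + x + 4)·(x^4 + 3x^2 + 3) + (2x^3 + 3x + 4). Hence a·b ≡ 2x^3 + 3x + 4 (mod f). (F_5[x]/(f) is a field with 5^4 = 625 elements since f is irreducible of degree 4.)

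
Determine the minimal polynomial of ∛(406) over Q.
m_α(x) = x^3 - 406

α satisfies α^3 = 406, so x^3 - 406 annihilates α. By the rational root test, a rational root p/q (in lowest terms) of x^3 - 406 would satisfy p^3 = 406 q^3, forcing q = 1 and p^3 = 406; but 406 is not a perfect cube, contradiction. A monic cubic over Q with no rational root is irreducible (any nontrivial factorization would include a linear factor). Hence x^3 - 406 is the minimal polynomial of α, and in particular [Q(α):Q] = 3.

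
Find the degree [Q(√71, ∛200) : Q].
[Q(√71, ∛200) : Q] = 6

Let L = Q(√71, ∛200). Since Q(√71) ⊂ L and [Q(√71):Q] = 2, the tower law gives 2 | [L:Q]. Likewise Q(∛200) ⊂ L with [Q(∛200):Q] = 3 (because 200 is not a perfect cube), so 3 | [L:Q]. As gcd(2,3) = 1, [L:Q] is divisible by 6. Conversely L is generated over Q by √71 and ∛200, so [L:Q] ≤ 2·3 = 6. Therefore [Q(√71, ∛200) : Q] = 6.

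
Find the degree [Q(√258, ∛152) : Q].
[Q(√258, ∛152) : Q] = 6

Let L = Q(√258, ∛152). Since Q(√258) ⊂ L and [Q(√258):Q] = 2, the tower law gives 2 | [L:Q]. Likewise Q(∛152) ⊂ L with [Q(∛152):Q] = 3 (because 152 is not a perfect cube), so 3 | [L:Q]. As gcd(2,3) = 1, [L:Q] is divisible by 6. Conversely L is generated over Q by √258 and ∛152, so [L:Q] ≤ 2·3 = 6. Therefore [Q(√258, ∛152) : Q] = 6.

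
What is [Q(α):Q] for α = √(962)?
[Q(α):Q] = 2

[Q(α):Q] equals the degree of the minimal polynomial of α. Here α^2 = 962 and x^2 - 962 is irreducible (d = 962 is squarefree, ≠ 1, hence not a square), so deg(m_α) = 2. Thus [Q(α):Q] = 2.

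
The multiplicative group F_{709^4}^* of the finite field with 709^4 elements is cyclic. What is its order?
|F_{709^4}^*| = 252688187760

F_{709^4} has 709^4 = 252688187761 elements; its multiplicative group consists of all nonzero elements, so |F_{709^4}^*| = 252688187761 - 1 = 252688187760. (It is cyclic since any finite subgroup of the multiplicative group of a field is cyclic.)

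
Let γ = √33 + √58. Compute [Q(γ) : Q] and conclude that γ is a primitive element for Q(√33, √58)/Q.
[Q(γ) : Q] = 4 (equivalently, Q(γ) = Q(√33, √58))

Obviously Q(γ) ⊆ Q(√33, √58), and [Q(√33, √58):Q] = 4 (since 33, 58 are distinct squarefree integers > 1 with 1914 not a perfect square). To show equality we compute the minimal polynomial of γ. From γ = √33 + √58: γ^2 = 33 + 2√(1914) + 58 = 91 + 2√(1914), so γ^2 - 91 = 2√(1914); squaring, (γ^2 - 91)^2 = 4·1914, i.e. γ^4 - 182γ^2 + 8281 - 7656 = 0, i.e. γ^4 - 182γ^2 + 625 = 0. So γ is a root of x^4 - 182x^2 + 625. This polynomial is irreducible over Q: it has no rational root (each ±√33 ± √58 is irrational), and any factorization into two quadratics over Q would force √(1914) ∈ Q (pairing opposite roots) or √33, √58 ∈ Q (other pairings), all impossible. Hence [Q(γ):Q] = 4 = [Q(√33, √58):Q], so Q(γ) = Q(√33, √58).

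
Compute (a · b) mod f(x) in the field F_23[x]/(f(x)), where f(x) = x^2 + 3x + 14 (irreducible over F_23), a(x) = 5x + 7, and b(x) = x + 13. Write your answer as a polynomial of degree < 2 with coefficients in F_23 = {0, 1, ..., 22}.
a · b ≡ 11x + 21 (mod f(x))

Multiply in F_23[x]: a(x)·b(x) = (5x + 7)·(x + 13) = 5x^2 + 3x + 22. This has degree ≥ 2, so divide by f(x) over F_23: 5x^2 + 3x + 22 = (5)·(x^2 + 3x + 14) + (11x + 21). Hence a·b ≡ 11x + 21 (mod f). (F_23[x]/(f) is a field with 23^2 = 529 elements since f is irreducible of degree 2.)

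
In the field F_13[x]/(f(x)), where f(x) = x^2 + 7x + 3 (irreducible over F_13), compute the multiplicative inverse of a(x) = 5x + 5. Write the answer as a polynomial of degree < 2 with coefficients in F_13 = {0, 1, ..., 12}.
a(x)^(-1) ≡ 7x + 3 (mod f(x))

Since f is irreducible over F_13, F_13[x]/(f) is a field and a(x) ≠ 0 has an inverse. Apply the extended Euclidean algorithm to f(x) and a(x) in F_13[x]: f(x) = (8x + 9)·a(x) + (10). The last nonzero remainder is the constant 10 = gcd(f, a) in F_13. Back-substituting through the division chain expresses 10 = s(x)·a(x) + t(x)·f(x) with s(x) ≡ 5x + 4 (mod f), so (5x + 4)·a(x) ≡ 10 (mod f). Multiplying by 10^(-1) ≡ 4 in F_13 gives a(x)^(-1) ≡ 4·(5x + 4) ≡ 7x + 3 (mod f). Check: (5x + 5)·(7x + 3) = 9x^2 + 11x + 2 ≡ 1 (mod x^2 + 7x + 3).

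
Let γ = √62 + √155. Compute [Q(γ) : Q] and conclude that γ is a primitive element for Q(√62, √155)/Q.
[Q(γ) : Q] = 4 (equivalently, Q(γ) = Q(√62, √155))

Obviously Q(γ) ⊆ Q(√62, √155), and [Q(√62, √155):Q] = 4 (since 62, 155 are distinct squarefree integers > 1 with 9610 not a perfect square). To show equality we compute the minimal polynomial of γ. From γ = √62 + √155: γ^2 = 62 + 2√(9610) + 155 = 217 + 2√(9610), so γ^2 - 217 = 2√(9610); squaring, (γ^2 - 217)^2 = 4·9610, i.e. γ^4 - 434γ^2 + 47089 - 38440 = 0, i.e. γ^4 - 434γ^2 + 8649 = 0. So γ is a root of x^4 - 434x^2 + 8649. This polynomial is irreducible over Q: it has no rational root (each ±√62 ± √155 is irrational), and any factorization into two quadratics over Q would force √(9610) ∈ Q (pairing opposite roots) or √62, √155 ∈ Q (other pairings), all impossible. Hence [Q(γ):Q] = 4 = [Q(√62, √155):Q], so Q(γ) = Q(√62, √155).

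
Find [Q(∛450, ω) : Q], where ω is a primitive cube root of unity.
[Q(∛450, ω) : Q] = 6

[Q(∛450):Q] = 3 (min poly x^3 - 450, irreducible since 450 is not a perfect cube). [Q(ω):Q] = 2 (min poly x^2 + x + 1). Since Q(∛450) ⊂ R and ω ∉ R, we have ω ∉ Q(∛450), so x^2 + x + 1 remains irreducible over Q(∛450) and [Q(∛450, ω) : Q(∛450)] = 2. By the tower law, [Q(∛450, ω) : Q] = 3 · 2 = 6. (In fact Q(∛450, ω) is the splitting field of x^3 - 450 over Q.)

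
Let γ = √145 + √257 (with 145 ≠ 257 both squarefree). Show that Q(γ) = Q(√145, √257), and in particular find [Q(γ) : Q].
[Q(γ) : Q] = 4 (equivalently, Q(γ) = Q(√145, √257))

Obviously Q(γ) ⊆ Q(√145, √257), and [Q(√145, √257):Q] = 4 (since 145, 257 are distinct squarefree integers > 1 with 37265 not a perfect square). To show equality we compute the minimal polynomial of γ. From γ = √145 + √257: γ^2 = 145 + 2√(37265) + 257 = 402 + 2√(37265), so γ^2 - 402 = 2√(37265); squaring, (γ^2 - 402)^2 = 4·37265, i.e. γ^4 - 804γ^2 + 161604 - 149060 = 0, i.e. γ^4 - 804γ^2 + 12544 = 0. So γ is a root of x^4 - 804x^2 + 12544. This polynomial is irreducible over Q: it has no rational root (each ±√145 ± √257 is irrational), and any factorization into two quadratics over Q would force √(37265) ∈ Q (pairing opposite roots) or √145, √257 ∈ Q (other pairings), all impossible. Hence [Q(γ):Q] = 4 = [Q(√145, √257):Q], so Q(γ) = Q(√145, √257).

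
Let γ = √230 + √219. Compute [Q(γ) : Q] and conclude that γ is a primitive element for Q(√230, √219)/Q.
[Q(γ) : Q] = 4 (equivalently, Q(γ) = Q(√230, √219))

Obviously Q(γ) ⊆ Q(√230, √219), and [Q(√230, √219):Q] = 4 (since 230, 219 are distinct squarefree integers > 1 with 50370 not a perfect square). To show equality we compute the minimal polynomial of γ. From γ = √230 + √219: γ^2 = 230 + 2√(50370) + 219 = 449 + 2√(50370), so γ^2 - 449 = 2√(50370); squaring, (γ^2 - 449)^2 = 4·50370, i.e. γ^4 - 898γ^2 + 201601 - 201480 = 0, i.e. γ^4 - 898γ^2 + 121 = 0. So γ is a root of x^4 - 898x^2 + 121. This polynomial is irreducible over Q: it has no rational root (each ±√230 ± √219 is irrational), and any factorization into two quadratics over Q would force √(50370) ∈ Q (pairing opposite roots) or √230, √219 ∈ Q (other pairings), all impossible. Hence [Q(γ):Q] = 4 = [Q(√230, √219):Q], so Q(γ) = Q(√230, √219).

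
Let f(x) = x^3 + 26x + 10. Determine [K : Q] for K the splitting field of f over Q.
[K : Q] = 6

By the rational root test, any rational root of the monic integer polynomial f(x) = x^3 + 26x + 10 must be an integer dividing the constant term 10, i.e. one of ±{1, 2, 5, 10}. Evaluating: f(1) = 37, f(-1) = -17, f(2) = 70, f(-2) = -50, f(5) = 265, f(-5) = -245, f(10) = 1270, f(-10) = -1250; none is 0, so f has no rational root and is therefore irreducible over Q (a cubic with no linear factor over a field is irreducible). For an irreducible cubic, the Galois group is A_3 or S_3 according as the discriminant disc(f) = -4a^3 - 27b^2 = -4·(26)^3 - 27·(10)^2 = -73004 is or is not a square in Q. Here disc(f) = -73004 is not a perfect square in Q, so the Galois group of f over Q is not contained in A_3 and must be all of S_3. The splitting field has degree |S_3| = 6 over Q, so [K : Q] = 6.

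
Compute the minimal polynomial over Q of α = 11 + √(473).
m_α(x) = x^2 - 22x - 352

From α - 11 = √(473), squaring gives (α - 11)^2 = 473, i.e. α^2 - 22α + 121 = 473, so α^2 - 22α - 352 = 0. The discriminant of x^2 - 22x - 352 is (-22)^2 - 4·(-352) = 484 + 1408 = 1892, and 4·(473) is not a perfect square in Q since 473 is squarefree and ≠ 1. Hence x^2 - 22x - 352 is irreducible over Q and is the minimal polynomial of α.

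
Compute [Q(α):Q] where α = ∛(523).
[Q(α):Q] = 3

The minimal polynomial of α is x^3 - 523, irreducible over Q since 523 is not a perfect cube (so x^3 - 523 has no rational root). Hence [Q(α):Q] = deg(m_α) = 3.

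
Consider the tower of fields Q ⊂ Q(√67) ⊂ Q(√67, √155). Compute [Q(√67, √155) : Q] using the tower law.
[Q(√67, √155) : Q] = 4

[Q(√67):Q] = 2 (min poly x^2 - 67, irreducible since 67 is squarefree > 1). For the top step, suppose √155 ∈ Q(√67), say √155 = c + d√67 with c, d ∈ Q. Squaring: 155 = c^2 + 67d^2 + 2cd√67. Since √67 ∉ Q this forces 2cd = 0. If d = 0 then √155 = c ∈ Q, contradicting 155 squarefree > 1. If c = 0 then 155 = 67d^2, so 67·155 = (67d)^2 is a perfect square in Q — but 67·155 = 10385 is not a perfect square (since 67 and 155 are distinct squarefree integers). Contradiction. Hence √155 ∉ Q(√67), so x^2 - 155 stays irreducible over Q(√67) and [Q(√67, √155) : Q(√67)] = 2. By the tower law, [Q(√67, √155) : Q] = 2 · 2 = 4.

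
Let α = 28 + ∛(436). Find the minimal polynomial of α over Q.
m_α(x) = x^3 - 84x^2 + 2352x - 22388

Set β = α - 28 = ∛(436), so β^3 = 436. Then (α - 28)^3 - 436 = 0, i.e. α is a root of g(x) = (x - 28)^3 - 436 = x^3 - 84x^2 + 2352x - 22388. Since g(x) = h(x - 28) where h(x) = x^3 - 436, and h is irreducible over Q (because 436 is not a perfect cube, so h has no rational root, and a monic cubic with no rational root is irreducible), g is also irreducible (irreducibility is preserved under the substitution x → x - 28). Hence m_α(x) = x^3 - 84x^2 + 2352x - 22388.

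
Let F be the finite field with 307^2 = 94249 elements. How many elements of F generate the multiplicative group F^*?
There are φ(94248) = 23040 primitive elements

F_q^* is cyclic of order q - 1 = 94248. A cyclic group of order m has exactly φ(m) generators. Here m = 94248 = 2^3 · 3^2 · 7 · 11 · 17, so the number of primitive elements is φ(94248) = 23040.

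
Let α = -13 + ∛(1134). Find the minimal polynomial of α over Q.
m_α(x) = x^3 + 39x^2 + 507x + 1063

Set β = α + 13 = ∛(1134), so β^3 = 1134. Then (α + 13)^3 - 1134 = 0, i.e. α is a root of g(x) = (x + 13)^3 - 1134 = x^3 + 39x^2 + 507x + 1063. Since g(x) = h(x + 13) where h(x) = x^3 - 1134, and h is irreducible over Q (because 1134 is not a perfect cube, so h has no rational root, and a monic cubic with no rational root is irreducible), g is also irreducible (irreducibility is preserved under the substitution x → x + 13). Hence m_α(x) = x^3 + 39x^2 + 507x + 1063.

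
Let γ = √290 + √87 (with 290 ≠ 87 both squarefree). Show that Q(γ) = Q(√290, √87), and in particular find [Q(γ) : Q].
[Q(γ) : Q] = 4 (equivalently, Q(γ) = Q(√290, √87))

Obviously Q(γ) ⊆ Q(√290, √87), and [Q(√290, √87):Q] = 4 (since 290, 87 are distinct squarefree integers > 1 with 25230 not a perfect square). To show equality we compute the minimal polynomial of γ. From γ = √290 + √87: γ^2 = 290 + 2√(25230) + 87 = 377 + 2√(25230), so γ^2 - 377 = 2√(25230); squaring, (γ^2 - 377)^2 = 4·25230, i.e. γ^4 - 754γ^2 + 142129 - 100920 = 0, i.e. γ^4 - 754γ^2 + 41209 = 0. So γ is a root of x^4 - 754x^2 + 41209. This polynomial is irreducible over Q: it has no rational root (each ±√290 ± √87 is irrational), and any factorization into two quadratics over Q would force √(25230) ∈ Q (pairing opposite roots) or √290, √87 ∈ Q (other pairings), all impossible. Hence [Q(γ):Q] = 4 = [Q(√290, √87):Q], so Q(γ) = Q(√290, √87).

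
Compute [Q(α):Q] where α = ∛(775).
[Q(α):Q] = 3

The minimal polynomial of α is x^3 - 775, irreducible over Q since 775 is not a perfect cube (so x^3 - 775 has no rational root). Hence [Q(α):Q] = deg(m_α) = 3.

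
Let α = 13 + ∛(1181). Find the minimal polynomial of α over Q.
m_α(x) = x^3 - 39x^2 + 507x - 3378

Set β = α - 13 = ∛(1181), so β^3 = 1181. Then (α - 13)^3 - 1181 = 0, i.e. α is a root of g(x) = (x - 13)^3 - 1181 = x^3 - 39x^2 + 507x - 3378. Since g(x) = h(x - 13) where h(x) = x^3 - 1181, and h is irreducible over Q (because 1181 is not a perfect cube, so h has no rational root, and a monic cubic with no rational root is irreducible), g is also irreducible (irreducibility is preserved under the substitution x → x - 13). Hence m_α(x) = x^3 - 39x^2 + 507x - 3378.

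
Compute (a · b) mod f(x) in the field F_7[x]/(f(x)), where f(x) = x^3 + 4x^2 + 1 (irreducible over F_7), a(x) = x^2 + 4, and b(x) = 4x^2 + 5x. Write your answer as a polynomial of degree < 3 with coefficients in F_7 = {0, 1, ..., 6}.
a · b ≡ 4x^2 + 2x + 4 (mod f(x))

Multiply in F_7[x]: a(x)·b(x) = (x^2 + 4)·(4x^2 + 5x) = 4x^4 + 5x^3 + 2x^2 + 6x. This has degree ≥ 3, so divide by f(x) over F_7: 4x^4 + 5x^3 + 2x^2 + 6x = (4x + 3)·(x^3 + 4x^2 + 1) + (4x^2 + 2x + 4). Hence a·b ≡ 4x^2 + 2x + 4 (mod f). (F_7[x]/(f) is a field with 7^3 = 343 elements since f is irreducible of degree 3.)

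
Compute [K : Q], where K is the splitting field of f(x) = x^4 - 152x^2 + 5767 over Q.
[K : Q] = 4

Solving the quadratic in x^2: x^2 = (152 ± √(152^2 - 4·5767))/2 = (152 ± √36)/2 = (152 ± 6)/2, giving x^2 = 73 or x^2 = 79. So f(x) = (x^2 - 73)(x^2 - 79) and the roots of f are ±√73, ±√79. Hence the splitting field is K = Q(√73, √79). Since 73 and 79 are distinct squarefree integers > 1, their product 5767 is not a perfect square, so √79 ∉ Q(√73). By the tower law [K:Q] = [Q(√73,√79):Q(√73)] · [Q(√73):Q] = 2 · 2 = 4.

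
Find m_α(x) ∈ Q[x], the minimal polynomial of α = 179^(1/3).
m_α(x) = x^3 - 179

α satisfies α^3 = 179, so x^3 - 179 annihilates α. By the rational root test, a rational root p/q (in lowest terms) of x^3 - 179 would satisfy p^3 = 179 q^3, forcing q = 1 and p^3 = 179; but 179 is not a perfect cube, contradiction. A monic cubic over Q with no rational root is irreducible (any nontrivial factorization would include a linear factor). Hence x^3 - 179 is the minimal polynomial of α, and in particular [Q(α):Q] = 3.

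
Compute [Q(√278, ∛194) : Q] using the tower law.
[Q(√278, ∛194) : Q] = 6

Let L = Q(√278, ∛194). Since Q(√278) ⊂ L and [Q(√278):Q] = 2, the tower law gives 2 | [L:Q]. Likewise Q(∛194) ⊂ L with [Q(∛194):Q] = 3 (because 194 is not a perfect cube), so 3 | [L:Q]. As gcd(2,3) = 1, [L:Q] is divisible by 6. Conversely L is generated over Q by √278 and ∛194, so [L:Q] ≤ 2·3 = 6. Therefore [Q(√278, ∛194) : Q] = 6.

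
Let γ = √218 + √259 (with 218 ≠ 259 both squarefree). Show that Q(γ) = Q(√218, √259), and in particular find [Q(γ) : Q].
[Q(γ) : Q] = 4 (equivalently, Q(γ) = Q(√218, √259))

Obviously Q(γ) ⊆ Q(√218, √259), and [Q(√218, √259):Q] = 4 (since 218, 259 are distinct squarefree integers > 1 with 56462 not a perfect square). To show equality we compute the minimal polynomial of γ. From γ = √218 + √259: γ^2 = 218 + 2√(56462) + 259 = 477 + 2√(56462), so γ^2 - 477 = 2√(56462); squaring, (γ^2 - 477)^2 = 4·56462, i.e. γ^4 - 954γ^2 + 227529 - 225848 = 0, i.e. γ^4 - 954γ^2 + 1681 = 0. So γ is a root of x^4 - 954x^2 + 1681. This polynomial is irreducible over Q: it has no rational root (each ±√218 ± √259 is irrational), and any factorization into two quadratics over Q would force √(56462) ∈ Q (pairing opposite roots) or √218, √259 ∈ Q (other pairings), all impossible. Hence [Q(γ):Q] = 4 = [Q(√218, √259):Q], so Q(γ) = Q(√218, √259).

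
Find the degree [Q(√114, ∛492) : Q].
[Q(√114, ∛492) : Q] = 6

Let L = Q(√114, ∛492). Since Q(√114) ⊂ L and [Q(√114):Q] = 2, the tower law gives 2 | [L:Q]. Likewise Q(∛492) ⊂ L with [Q(∛492):Q] = 3 (because 492 is not a perfect cube), so 3 | [L:Q]. As gcd(2,3) = 1, [L:Q] is divisible by 6. Conversely L is generated over Q by √114 and ∛492, so [L:Q] ≤ 2·3 = 6. Therefore [Q(√114, ∛492) : Q] = 6.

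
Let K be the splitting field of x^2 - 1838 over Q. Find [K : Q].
[K : Q] = 2

f(x) = x^2 - 1838 factors as (x - √1838)(x + √1838). The splitting field is K = Q(√1838). Since 1838 is squarefree and > 1, it is not a perfect square, so x^2 - 1838 is irreducible over Q and [Q(√1838) : Q] = 2. Hence [K : Q] = 2.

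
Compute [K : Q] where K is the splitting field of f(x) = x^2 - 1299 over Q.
[K : Q] = 2

f(x) = x^2 - 1299 factors as (x - √1299)(x + √1299). The splitting field is K = Q(√1299). Since 1299 is squarefree and > 1, it is not a perfect square, so x^2 - 1299 is irreducible over Q and [Q(√1299) : Q] = 2. Hence [K : Q] = 2.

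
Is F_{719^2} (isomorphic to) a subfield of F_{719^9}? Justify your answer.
No: F_{719^2} is not a subfield of F_{719^9}

F_{p^m} embeds in F_{p^n} iff m | n. Here 2 ∤ 9 (since 9 = 4·2 + 1 with remainder 1 ≠ 0), so F_{719^2} is not a subfield of F_{719^9}. Equivalently: if it were, the tower law would give 2 = [F_{719^2}:F_719] dividing [F_{719^9}:F_719] = 9, contradiction.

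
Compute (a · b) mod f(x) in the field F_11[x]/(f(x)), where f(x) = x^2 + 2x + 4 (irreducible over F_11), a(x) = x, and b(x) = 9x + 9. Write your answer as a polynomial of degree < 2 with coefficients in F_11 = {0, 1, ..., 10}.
a · b ≡ 2x + 8 (mod f(x))

Multiply in F_11[x]: a(x)·b(x) = (x)·(9x + 9) = 9x^2 + 9x. This has degree ≥ 2, so divide by f(x) over F_11: 9x^2 + 9x = (9)·(x^2 + 2x + 4) + (2x + 8). Hence a·b ≡ 2x + 8 (mod f). (F_11[x]/(f) is a field with 11^2 = 121 elements since f is irreducible of degree 2.)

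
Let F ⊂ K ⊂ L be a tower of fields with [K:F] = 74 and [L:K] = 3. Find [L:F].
[L:F] = 222

The tower law says that for any tower of field extensions F ⊂ K ⊂ L with finite degrees, [L:F] = [L:K] · [K:F]. Here this gives [L:F] = 3 · 74 = 222.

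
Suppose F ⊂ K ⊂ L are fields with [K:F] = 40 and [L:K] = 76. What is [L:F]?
[L:F] = 3040

The tower law says that for any tower of field extensions F ⊂ K ⊂ L with finite degrees, [L:F] = [L:K] · [K:F]. Here this gives [L:F] = 76 · 40 = 3040.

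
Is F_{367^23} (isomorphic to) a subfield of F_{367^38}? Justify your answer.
No: F_{367^23} is not a subfield of F_{367^38}

F_{p^m} embeds in F_{p^n} iff m | n. Here 23 ∤ 38 (since 38 = 1·23 + 15 with remainder 15 ≠ 0), so F_{367^23} is not a subfield of F_{367^38}. Equivalently: if it were, the tower law would give 23 = [F_{367^23}:F_367] dividing [F_{367^38}:F_367] = 38, contradiction.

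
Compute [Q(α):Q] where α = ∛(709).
[Q(α):Q] = 3

The minimal polynomial of α is x^3 - 709, irreducible over Q since 709 is not a perfect cube (so x^3 - 709 has no rational root). Hence [Q(α):Q] = deg(m_α) = 3.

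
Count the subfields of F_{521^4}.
F_{521^4} has 3 subfields

The subfields of F_{p^n} are exactly the fields F_{p^d} for d | n (each is the fixed field of the unique index-d subgroup of Gal(F_{p^n}/F_p) ≅ Z/nZ). The divisors of n = 4 are {1, 2, 4}, giving 3 subfields: F_{521^1}, F_{521^2}, F_{521^4}.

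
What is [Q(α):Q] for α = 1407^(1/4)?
[Q(α):Q] = 4

α is a root of x^4 - 1407. By Eisenstein's criterion at the prime p = 3 (which divides the constant term 1407 but p^2 = 9 does not, since 1407 is squarefree), x^4 - 1407 is irreducible over Q. Hence [Q(α):Q] = 4.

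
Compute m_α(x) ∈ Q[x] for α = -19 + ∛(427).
m_α(x) = x^3 + 57x^2 + 1083x + 6432

Set β = α + 19 = ∛(427), so β^3 = 427. Then (α + 19)^3 - 427 = 0, i.e. α is a root of g(x) = (x + 19)^3 - 427 = x^3 + 57x^2 + 1083x + 6432. Since g(x) = h(x + 19) where h(x) = x^3 - 427, and h is irreducible over Q (because 427 is not a perfect cube, so h has no rational root, and a monic cubic with no rational root is irreducible), g is also irreducible (irreducibility is preserved under the substitution x → x + 19). Hence m_α(x) = x^3 + 57x^2 + 1083x + 6432.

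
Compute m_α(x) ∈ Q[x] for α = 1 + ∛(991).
m_α(x) = x^3 - 3x^2 + 3x - 992

Set β = α - 1 = ∛(991), so β^3 = 991. Then (α - 1)^3 - 991 = 0, i.e. α is a root of g(x) = (x - 1)^3 - 991 = x^3 - 3x^2 + 3x - 992. Since g(x) = h(x - 1) where h(x) = x^3 - 991, and h is irreducible over Q (because 991 is not a perfect cube, so h has no rational root, and a monic cubic with no rational root is irreducible), g is also irreducible (irreducibility is preserved under the substitution x → x - 1). Hence m_α(x) = x^3 - 3x^2 + 3x - 992.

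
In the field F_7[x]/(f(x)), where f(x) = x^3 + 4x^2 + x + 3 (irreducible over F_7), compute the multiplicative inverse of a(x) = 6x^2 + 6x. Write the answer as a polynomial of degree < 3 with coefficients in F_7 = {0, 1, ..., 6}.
a(x)^(-1) ≡ 2x^2 + 4x + 4 (mod f(x))

Since f is irreducible over F_7, F_7[x]/(f) is a field and a(x) ≠ 0 has an inverse. Apply the extended Euclidean algorithm to f(x) and a(x) in F_7[x]: f(x) = (6x + 4)·a(x) + (5x + 3);  a(x) = (4x + 3)·(5x + 3) + (5). The last nonzero remainder is the constant 5 = gcd(f, a) in F_7. Back-substituting through the division chain expresses 5 = s(x)·a(x) + t(x)·f(x) with s(x) ≡ 3x^2 + 6x + 6 (mod f), so (3x^2 + 6x + 6)·a(x) ≡ 5 (mod f). Multiplying by 5^(-1) ≡ 3 in F_7 gives a(x)^(-1) ≡ 3·(3x^2 + 6x + 6) ≡ 2x^2 + 4x + 4 (mod f). Check: (6x^2 + 6x)·(2x^2 + 4x + 4) = 5x^4 + x^3 + 6x^2 + 3x ≡ 1 (mod x^3 + 4x^2 + x + 3).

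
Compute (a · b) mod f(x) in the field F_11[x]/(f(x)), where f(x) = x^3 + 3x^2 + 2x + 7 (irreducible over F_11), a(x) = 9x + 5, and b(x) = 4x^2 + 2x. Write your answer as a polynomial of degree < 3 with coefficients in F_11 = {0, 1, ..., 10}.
a · b ≡ 7x^2 + 4x + 1 (mod f(x))

Multiply in F_11[x]: a(x)·b(x) = (9x + 5)·(4x^2 + 2x) = 3x^3 + 5x^2 + 10x. This has degree ≥ 3, so divide by f(x) over F_11: 3x^3 + 5x^2 + 10x = (3)·(x^3 + 3x^2 + 2x + 7) + (7x^2 + 4x + 1). Hence a·b ≡ 7x^2 + 4x + 1 (mod f). (F_11[x]/(f) is a field with 11^3 = 1331 elements since f is irreducible of degree 3.)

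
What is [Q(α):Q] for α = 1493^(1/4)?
[Q(α):Q] = 4

α is a root of x^4 - 1493. By Eisenstein's criterion at the prime p = 1493 (which divides the constant term 1493 but p^2 = 2229049 does not, since 1493 is squarefree), x^4 - 1493 is irreducible over Q. Hence [Q(α):Q] = 4.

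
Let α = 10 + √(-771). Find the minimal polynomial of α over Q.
m_α(x) = x^2 - 20x + 871

From α - 10 = √(-771), squaring gives (α - 10)^2 = -771, i.e. α^2 - 20α + 100 = -771, so α^2 - 20α + 871 = 0. The discriminant of x^2 - 20x + 871 is (-20)^2 - 4·(871) = 400 - 3484 = -3084, and 4·(-771) is not a perfect square in Q since -771 is squarefree and ≠ 1. Hence x^2 - 20x + 871 is irreducible over Q and is the minimal polynomial of α.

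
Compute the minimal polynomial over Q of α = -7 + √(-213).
m_α(x) = x^2 + 14x + 262

From α + 7 = √(-213), squaring gives (α + 7)^2 = -213, i.e. α^2 + 14α + 49 = -213, so α^2 + 14α + 262 = 0. The discriminant of x^2 + 14x + 262 is (14)^2 - 4·(262) = 196 - 1048 = -852, and 4·(-213) is not a perfect square in Q since -213 is squarefree and ≠ 1. Hence x^2 + 14x + 262 is irreducible over Q and is the minimal polynomial of α.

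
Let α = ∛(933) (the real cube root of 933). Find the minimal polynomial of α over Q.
m_α(x) = x^3 - 933

α satisfies α^3 = 933, so x^3 - 933 annihilates α. By the rational root test, a rational root p/q (in lowest terms) of x^3 - 933 would satisfy p^3 = 933 q^3, forcing q = 1 and p^3 = 933; but 933 is not a perfect cube, contradiction. A monic cubic over Q with no rational root is irreducible (any nontrivial factorization would include a linear factor). Hence x^3 - 933 is the minimal polynomial of α, and in particular [Q(α):Q] = 3.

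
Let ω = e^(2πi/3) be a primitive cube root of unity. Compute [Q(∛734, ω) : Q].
[Q(∛734, ω) : Q] = 6

[Q(∛734):Q] = 3 (min poly x^3 - 734, irreducible since 734 is not a perfect cube). [Q(ω):Q] = 2 (min poly x^2 + x + 1). Since Q(∛734) ⊂ R and ω ∉ R, we have ω ∉ Q(∛734), so x^2 + x + 1 remains irreducible over Q(∛734) and [Q(∛734, ω) : Q(∛734)] = 2. By the tower law, [Q(∛734, ω) : Q] = 3 · 2 = 6. (In fact Q(∛734, ω) is the splitting field of x^3 - 734 over Q.)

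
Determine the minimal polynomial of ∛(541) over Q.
m_α(x) = x^3 - 541

α satisfies α^3 = 541, so x^3 - 541 annihilates α. By the rational root test, a rational root p/q (in lowest terms) of x^3 - 541 would satisfy p^3 = 541 q^3, forcing q = 1 and p^3 = 541; but 541 is not a perfect cube, contradiction. A monic cubic over Q with no rational root is irreducible (any nontrivial factorization would include a linear factor). Hence x^3 - 541 is the minimal polynomial of α, and in particular [Q(α):Q] = 3.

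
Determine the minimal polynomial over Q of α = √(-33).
m_α(x) = x^2 + 33

α satisfies α^2 + 33 = 0, so x^2 + 33 annihilates α. Since d = -33 is squarefree and ≠ 1, it is not a perfect square in Q, so x^2 + 33 has no rational root and is therefore irreducible over Q (a degree-2 polynomial over a field is irreducible iff it has no root). Hence m_α(x) = x^2 + 33.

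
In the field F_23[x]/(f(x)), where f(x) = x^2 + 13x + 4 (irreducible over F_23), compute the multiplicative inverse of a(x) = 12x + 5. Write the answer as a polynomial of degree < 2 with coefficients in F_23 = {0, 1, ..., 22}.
a(x)^(-1) ≡ 16x + 2 (mod f(x))

Since f is irreducible over F_23, F_23[x]/(f) is a field and a(x) ≠ 0 has an inverse. Apply the extended Euclidean algorithm to f(x) and a(x) in F_23[x]: f(x) = (2x + 6)·a(x) + (20). The last nonzero remainder is the constant 20 = gcd(f, a) in F_23. Back-substituting through the division chain expresses 20 = s(x)·a(x) + t(x)·f(x) with s(x) ≡ 21x + 17 (mod f), so (21x + 17)·a(x) ≡ 20 (mod f). Multiplying by 20^(-1) ≡ 15 in F_23 gives a(x)^(-1) ≡ 15·(21x + 17) ≡ 16x + 2 (mod f). Check: (12x + 5)·(16x + 2) = 8x^2 + 12x + 10 ≡ 1 (mod x^2 + 13x + 4).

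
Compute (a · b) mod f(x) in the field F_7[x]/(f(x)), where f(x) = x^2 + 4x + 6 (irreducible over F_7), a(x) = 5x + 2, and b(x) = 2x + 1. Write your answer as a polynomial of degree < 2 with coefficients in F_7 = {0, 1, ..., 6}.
a · b ≡ 4x + 5 (mod f(x))

Multiply in F_7[x]: a(x)·b(x) = (5x + 2)·(2x + 1) = 3x^2 + 2x + 2. This has degree ≥ 2, so divide by f(x) over F_7: 3x^2 + 2x + 2 = (3)·(x^2 + 4x + 6) + (4x + 5). Hence a·b ≡ 4x + 5 (mod f). (F_7[x]/(f) is a field with 7^2 = 49 elements since f is irreducible of degree 2.)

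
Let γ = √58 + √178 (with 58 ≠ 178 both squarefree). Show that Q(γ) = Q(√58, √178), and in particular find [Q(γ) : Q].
[Q(γ) : Q] = 4 (equivalently, Q(γ) = Q(√58, √178))

Obviously Q(γ) ⊆ Q(√58, √178), and [Q(√58, √178):Q] = 4 (since 58, 178 are distinct squarefree integers > 1 with 10324 not a perfect square). To show equality we compute the minimal polynomial of γ. From γ = √58 + √178: γ^2 = 58 + 2√(10324) + 178 = 236 + 2√(10324), so γ^2 - 236 = 2√(10324); squaring, (γ^2 - 236)^2 = 4·10324, i.e. γ^4 - 472γ^2 + 55696 - 41296 = 0, i.e. γ^4 - 472γ^2 + 14400 = 0. So γ is a root of x^4 - 472x^2 + 14400. This polynomial is irreducible over Q: it has no rational root (each ±√58 ± √178 is irrational), and any factorization into two quadratics over Q would force √(10324) ∈ Q (pairing opposite roots) or √58, √178 ∈ Q (other pairings), all impossible. Hence [Q(γ):Q] = 4 = [Q(√58, √178):Q], so Q(γ) = Q(√58, √178).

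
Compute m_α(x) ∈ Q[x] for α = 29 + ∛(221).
m_α(x) = x^3 - 87x^2 + 2523x - 24610

Set β = α - 29 = ∛(221), so β^3 = 221. Then (α - 29)^3 - 221 = 0, i.e. α is a root of g(x) = (x - 29)^3 - 221 = x^3 - 87x^2 + 2523x - 24610. Since g(x) = h(x - 29) where h(x) = x^3 - 221, and h is irreducible over Q (because 221 is not a perfect cube, so h has no rational root, and a monic cubic with no rational root is irreducible), g is also irreducible (irreducibility is preserved under the substitution x → x - 29). Hence m_α(x) = x^3 - 87x^2 + 2523x - 24610.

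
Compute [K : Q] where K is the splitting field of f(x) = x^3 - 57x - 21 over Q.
[K : Q] = 6

By the rational root test, any rational root of the monic integer polynomial f(x) = x^3 - 57x - 21 must be an integer dividing the constant term -21, i.e. one of ±{1, 3, 7, 21}. Evaluating: f(1) = -77, f(-1) = 35, f(3) = -165, f(-3) = 123, f(7) = -77, f(-7) = 35, f(21) = 8043, f(-21) = -8085; none is 0, so f has no rational root and is therefore irreducible over Q (a cubic with no linear factor over a field is irreducible). For an irreducible cubic, the Galois group is A_3 or S_3 according as the discriminant disc(f) = -4a^3 - 27b^2 = -4·(-57)^3 - 27·(-21)^2 = 728865 is or is not a square in Q. Here disc(f) = 728865 is not a perfect square in Q, so the Galois group of f over Q is not contained in A_3 and must be all of S_3. The splitting field has degree |S_3| = 6 over Q, so [K : Q] = 6.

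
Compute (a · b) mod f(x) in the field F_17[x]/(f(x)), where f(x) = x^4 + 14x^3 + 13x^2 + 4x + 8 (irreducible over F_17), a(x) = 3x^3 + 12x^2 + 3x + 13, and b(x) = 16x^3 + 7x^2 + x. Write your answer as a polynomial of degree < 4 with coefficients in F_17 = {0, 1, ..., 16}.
a · b ≡ 10x^3 + 15x^2 + 14x + 2 (mod f(x))

Multiply in F_17[x]: a(x)·b(x) = (3x^3 + 12x^2 + 3x + 13)·(16x^3 + 7x^2 + x) = 14x^6 + 9x^5 + 16x^4 + 3x^3 + 9x^2 + 13x. This has degree ≥ 4, so divide by f(x) over F_17: 14x^6 + 9x^5 + 16x^4 + 3x^3 + 9x^2 + 13x = (14x^2 + 4)·(x^4 + 14x^3 + 13x^2 + 4x + 8) + (10x^3 + 15x^2 + 14x + 2). Hence a·b ≡ 10x^3 + 15x^2 + 14x + 2 (mod f). (F_17[x]/(f) is a field with 17^4 = 83521 elements since f is irreducible of degree 4.)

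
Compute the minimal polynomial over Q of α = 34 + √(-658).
m_α(x) = x^2 - 68x + 1814

From α - 34 = √(-658), squaring gives (α - 34)^2 = -658, i.e. α^2 - 68α + 1156 = -658, so α^2 - 68α + 1814 = 0. The discriminant of x^2 - 68x + 1814 is (-68)^2 - 4·(1814) = 4624 - 7256 = -2632, and 4·(-658) is not a perfect square in Q since -658 is squarefree and ≠ 1. Hence x^2 - 68x + 1814 is irreducible over Q and is the minimal polynomial of α.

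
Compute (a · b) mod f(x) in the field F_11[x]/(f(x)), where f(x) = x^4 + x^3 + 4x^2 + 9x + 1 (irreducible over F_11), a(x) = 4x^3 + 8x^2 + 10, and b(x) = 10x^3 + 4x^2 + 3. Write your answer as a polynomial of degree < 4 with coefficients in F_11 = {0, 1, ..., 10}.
a · b ≡ 9x^3 + 3x^2 + 5x + 5 (mod f(x))

Multiply in F_11[x]: a(x)·b(x) = (4x^3 + 8x^2 + 10)·(10x^3 + 4x^2 + 3) = 7x^6 + 8x^5 + 10x^4 + 2x^3 + 9x^2 + 8. This has degree ≥ 4, so divide by f(x) over F_11: 7x^6 + 8x^5 + 10x^4 + 2x^3 + 9x^2 + 8 = (7x^2 + x + 3)·(x^4 + x^3 + 4x^2 + 9x + 1) + (9x^3 + 3x^2 + 5x + 5). Hence a·b ≡ 9x^3 + 3x^2 + 5x + 5 (mod f). (F_11[x]/(f) is a field with 11^4 = 14641 elements since f is irreducible of degree 4.)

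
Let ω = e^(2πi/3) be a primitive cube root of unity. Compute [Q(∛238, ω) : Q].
[Q(∛238, ω) : Q] = 6

[Q(∛238):Q] = 3 (min poly x^3 - 238, irreducible since 238 is not a perfect cube). [Q(ω):Q] = 2 (min poly x^2 + x + 1). Since Q(∛238) ⊂ R and ω ∉ R, we have ω ∉ Q(∛238), so x^2 + x + 1 remains irreducible over Q(∛238) and [Q(∛238, ω) : Q(∛238)] = 2. By the tower law, [Q(∛238, ω) : Q] = 3 · 2 = 6. (In fact Q(∛238, ω) is the splitting field of x^3 - 238 over Q.)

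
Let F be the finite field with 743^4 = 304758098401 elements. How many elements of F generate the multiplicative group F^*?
There are φ(304758098400) = 64696320000 primitive elements

F_q^* is cyclic of order q - 1 = 304758098400. A cyclic group of order m has exactly φ(m) generators. Here m = 304758098400 = 2^5 · 3 · 5^2 · 7 · 31 · 53 · 61 · 181, so the number of primitive elements is φ(304758098400) = 64696320000.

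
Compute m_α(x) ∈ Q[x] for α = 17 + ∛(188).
m_α(x) = x^3 - 51x^2 + 867x - 5101

Set β = α - 17 = ∛(188), so β^3 = 188. Then (α - 17)^3 - 188 = 0, i.e. α is a root of g(x) = (x - 17)^3 - 188 = x^3 - 51x^2 + 867x - 5101. Since g(x) = h(x - 17) where h(x) = x^3 - 188, and h is irreducible over Q (because 188 is not a perfect cube, so h has no rational root, and a monic cubic with no rational root is irreducible), g is also irreducible (irreducibility is preserved under the substitution x → x - 17). Hence m_α(x) = x^3 - 51x^2 + 867x - 5101.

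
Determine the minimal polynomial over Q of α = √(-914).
m_α(x) = x^2 + 914

α satisfies α^2 + 914 = 0, so x^2 + 914 annihilates α. Since d = -914 is squarefree and ≠ 1, it is not a perfect square in Q, so x^2 + 914 has no rational root and is therefore irreducible over Q (a degree-2 polynomial over a field is irreducible iff it has no root). Hence m_α(x) = x^2 + 914.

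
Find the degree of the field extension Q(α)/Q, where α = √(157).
[Q(α):Q] = 2

[Q(α):Q] equals the degree of the minimal polynomial of α. Here α^2 = 157 and x^2 - 157 is irreducible (d = 157 is squarefree, ≠ 1, hence not a square), so deg(m_α) = 2. Thus [Q(α):Q] = 2.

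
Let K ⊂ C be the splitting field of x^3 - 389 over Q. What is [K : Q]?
[K : Q] = 6

The roots of x^3 - 389 are ∛389, ω∛389, ω^2∛389 where ω = e^(2πi/3) is a primitive cube root of unity, so K = Q(∛389, ω). Now [Q(∛389):Q] = 3 (since 389 is not a perfect cube, x^3 - 389 is irreducible) and [Q(ω):Q] = 2. Both 2 and 3 divide [K:Q], and [K:Q] ≤ 3·2 = 6, so [K:Q] = 6. (Equivalently: Q(∛389) ⊂ R but ω ∉ R, so [K : Q(∛389)] = 2.)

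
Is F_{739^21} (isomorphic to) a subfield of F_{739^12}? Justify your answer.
No: F_{739^21} is not a subfield of F_{739^12}

F_{p^m} embeds in F_{p^n} iff m | n. Here 21 ∤ 12 (since 12 = 0·21 + 12 with remainder 12 ≠ 0), so F_{739^21} is not a subfield of F_{739^12}. Equivalently: if it were, the tower law would give 21 = [F_{739^21}:F_739] dividing [F_{739^12}:F_739] = 12, contradiction.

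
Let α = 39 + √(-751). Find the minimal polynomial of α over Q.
m_α(x) = x^2 - 78x + 2272

From α - 39 = √(-751), squaring gives (α - 39)^2 = -751, i.e. α^2 - 78α + 1521 = -751, so α^2 - 78α + 2272 = 0. The discriminant of x^2 - 78x + 2272 is (-78)^2 - 4·(2272) = 6084 - 9088 = -3004, and 4·(-751) is not a perfect square in Q since -751 is squarefree and ≠ 1. Hence x^2 - 78x + 2272 is irreducible over Q and is the minimal polynomial of α.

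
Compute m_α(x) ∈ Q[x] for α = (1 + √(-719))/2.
m_α(x) = x^2 - x + 180

From 2α - 1 = √(-719), squaring gives (2α - 1)^2 = -719, i.e. 4α^2 - 4α + 1 = -719, so α^2 - α + (1 + 719)/4 = 0. Since -719 ≡ 1 (mod 4), (1 + 719)/4 = 180 ∈ Z. The polynomial x^2 - x + 180 has discriminant 1 - 4·(180) = -719, which is not a perfect square in Q (d = -719 is squarefree and ≠ 1), so x^2 - x + 180 is irreducible over Q. It is the minimal polynomial of α.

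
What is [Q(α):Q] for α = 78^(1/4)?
[Q(α):Q] = 4

α is a root of x^4 - 78. By Eisenstein's criterion at the prime p = 2 (which divides the constant term 78 but p^2 = 4 does not, since 78 is squarefree), x^4 - 78 is irreducible over Q. Hence [Q(α):Q] = 4.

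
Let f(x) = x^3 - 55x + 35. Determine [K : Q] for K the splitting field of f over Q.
[K : Q] = 6

By the rational root test, any rational root of the monic integer polynomial f(x) = x^3 - 55x + 35 must be an integer dividing the constant term 35, i.e. one of ±{1, 5, 7, 35}. Evaluating: f(1) = -19, f(-1) = 89, f(5) = -115, f(-5) = 185, f(7) = -7, f(-7) = 77, f(35) = 40985, f(-35) = -40915; none is 0, so f has no rational root and is therefore irreducible over Q (a cubic with no linear factor over a field is irreducible). For an irreducible cubic, the Galois group is A_3 or S_3 according as the discriminant disc(f) = -4a^3 - 27b^2 = -4·(-55)^3 - 27·(35)^2 = 632425 is or is not a square in Q. Here disc(f) = 632425 is not a perfect square in Q, so the Galois group of f over Q is not contained in A_3 and must be all of S_3. The splitting field has degree |S_3| = 6 over Q, so [K : Q] = 6.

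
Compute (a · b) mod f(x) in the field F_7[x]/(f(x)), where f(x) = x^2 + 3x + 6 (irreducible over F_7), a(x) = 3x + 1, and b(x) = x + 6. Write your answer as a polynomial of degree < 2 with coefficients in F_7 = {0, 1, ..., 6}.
a · b ≡ 3x + 2 (mod f(x))

Multiply in F_7[x]: a(x)·b(x) = (3x + 1)·(x + 6) = 3x^2 + 5x + 6. This has degree ≥ 2, so divide by f(x) over F_7: 3x^2 + 5x + 6 = (3)·(x^2 + 3x + 6) + (3x + 2). Hence a·b ≡ 3x + 2 (mod f). (F_7[x]/(f) is a field with 7^2 = 49 elements since f is irreducible of degree 2.)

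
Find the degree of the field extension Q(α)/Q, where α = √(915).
[Q(α):Q] = 2

[Q(α):Q] equals the degree of the minimal polynomial of α. Here α^2 = 915 and x^2 - 915 is irreducible (d = 915 is squarefree, ≠ 1, hence not a square), so deg(m_α) = 2. Thus [Q(α):Q] = 2.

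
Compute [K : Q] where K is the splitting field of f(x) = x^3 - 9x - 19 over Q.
[K : Q] = 6

By the rational root test, any rational root of the monic integer polynomial f(x) = x^3 - 9x - 19 must be an integer dividing the constant term -19, i.e. one of ±{1, 19}. Evaluating: f(1) = -27, f(-1) = -11, f(19) = 6669, f(-19) = -6707; none is 0, so f has no rational root and is therefore irreducible over Q (a cubic with no linear factor over a field is irreducible). For an irreducible cubic, the Galois group is A_3 or S_3 according as the discriminant disc(f) = -4a^3 - 27b^2 = -4·(-9)^3 - 27·(-19)^2 = -6831 is or is not a square in Q. Here disc(f) = -6831 is not a perfect square in Q, so the Galois group of f over Q is not contained in A_3 and must be all of S_3. The splitting field has degree |S_3| = 6 over Q, so [K : Q] = 6.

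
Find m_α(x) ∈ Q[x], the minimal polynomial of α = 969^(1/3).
m_α(x) = x^3 - 969

α satisfies α^3 = 969, so x^3 - 969 annihilates α. By the rational root test, a rational root p/q (in lowest terms) of x^3 - 969 would satisfy p^3 = 969 q^3, forcing q = 1 and p^3 = 969; but 969 is not a perfect cube, contradiction. A monic cubic over Q with no rational root is irreducible (any nontrivial factorization would include a linear factor). Hence x^3 - 969 is the minimal polynomial of α, and in particular [Q(α):Q] = 3.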